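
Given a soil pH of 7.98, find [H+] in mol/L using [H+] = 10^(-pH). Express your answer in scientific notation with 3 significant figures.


Step 1: [H+] = 10^(-pH)
Step 2: [H+] = 10^(-7.98)
Step 3: [H+] = 1.05e-08 mol/L

1.05e-08


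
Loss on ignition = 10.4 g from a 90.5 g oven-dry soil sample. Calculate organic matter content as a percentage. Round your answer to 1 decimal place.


Step 1: OM% = 100 * LOI / sample mass
Step 2: OM = 100 * 10.4 / 90.5
Step 3: OM = 11.5%

11.5


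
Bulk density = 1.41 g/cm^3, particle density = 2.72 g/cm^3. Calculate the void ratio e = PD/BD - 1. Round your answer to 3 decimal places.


Step 1: e = PD / BD - 1
Step 2: e = 2.72 / 1.41 - 1
Step 3: e = 1.92908 - 1
Step 4: e = 0.929

0.929


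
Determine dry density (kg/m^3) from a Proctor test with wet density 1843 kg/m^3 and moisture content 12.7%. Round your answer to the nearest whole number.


Step 1: Dry density = wet density / (1 + w/100)
Step 2: Dry density = 1843 / (1 + 12.7/100)
Step 3: Dry density = 1843 / 1.127
Step 4: Dry density = 1635 kg/m^3

1635


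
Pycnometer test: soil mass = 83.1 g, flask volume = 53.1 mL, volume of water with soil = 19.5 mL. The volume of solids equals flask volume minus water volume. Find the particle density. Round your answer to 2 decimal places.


Step 1: Volume of solids = flask volume - water volume with soil
Step 2: V_solids = 53.1 - 19.5 = 33.6 mL
Step 3: Particle density = mass / V_solids = 83.1 / 33.6 = 2.47 g/cm^3

2.47


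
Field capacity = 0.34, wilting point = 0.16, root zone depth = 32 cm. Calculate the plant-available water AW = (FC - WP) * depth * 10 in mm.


Step 1: Available water = (FC - WP) * depth * 10
Step 2: AW = (0.34 - 0.16) * 32 * 10
Step 3: AW = 0.18 * 32 * 10
Step 4: AW = 57.6 mm

57.6


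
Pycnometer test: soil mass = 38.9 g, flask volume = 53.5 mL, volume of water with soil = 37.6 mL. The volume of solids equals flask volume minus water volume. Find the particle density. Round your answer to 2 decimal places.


Step 1: Volume of solids = flask volume - water volume with soil
Step 2: V_solids = 53.5 - 37.6 = 15.9 mL
Step 3: Particle density = mass / V_solids = 38.9 / 15.9 = 2.45 g/cm^3

2.45


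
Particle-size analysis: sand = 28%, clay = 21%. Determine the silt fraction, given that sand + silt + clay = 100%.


Step 1: sand + silt + clay = 100%
Step 2: silt = 100 - sand - clay
Step 3: silt = 100 - 28 - 21
Step 4: silt = 51%

51


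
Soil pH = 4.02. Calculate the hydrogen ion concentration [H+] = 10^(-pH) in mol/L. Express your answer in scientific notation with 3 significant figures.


Step 1: [H+] = 10^(-pH)
Step 2: [H+] = 10^(-4.02)
Step 3: [H+] = 9.55e-05 mol/L

9.55e-05


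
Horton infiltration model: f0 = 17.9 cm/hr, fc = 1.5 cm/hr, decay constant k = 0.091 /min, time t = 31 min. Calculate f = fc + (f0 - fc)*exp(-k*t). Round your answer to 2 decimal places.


Step 1: f = fc + (f0 - fc) * exp(-k * t)
Step 2: exp(-0.091 * 31) = 0.059546
Step 3: f = 1.5 + (17.9 - 1.5) * 0.059546
Step 4: f = 1.5 + 16.4 * 0.059546
Step 5: f = 2.48 cm/hr

2.48


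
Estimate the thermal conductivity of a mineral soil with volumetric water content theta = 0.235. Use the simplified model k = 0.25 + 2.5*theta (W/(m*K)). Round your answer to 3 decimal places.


Step 1: k = 0.25 + 2.5 * theta
Step 2: k = 0.25 + 2.5 * 0.235
Step 3: k = 0.25 + 0.588
Step 4: k = 0.838 W/(m*K)

0.838


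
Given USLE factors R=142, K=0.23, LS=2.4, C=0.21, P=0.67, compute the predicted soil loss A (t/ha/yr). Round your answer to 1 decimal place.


Step 1: A = R * K * LS * C * P
Step 2: R * K = 142 * 0.23 = 32.66
Step 3: (R*K) * LS = 32.66 * 2.4 = 78.384
Step 4: * C * P = 78.384 * 0.21 * 0.67 = 11.0
Step 5: A = 11.0 t/(ha*yr)

11.0


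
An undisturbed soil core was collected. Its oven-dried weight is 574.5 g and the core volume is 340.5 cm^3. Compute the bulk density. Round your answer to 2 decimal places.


Step 1: Identify the formula: BD = dry mass / volume
Step 2: Substitute values: BD = 574.5 / 340.5
Step 3: BD = 1.69 g/cm^3

1.69


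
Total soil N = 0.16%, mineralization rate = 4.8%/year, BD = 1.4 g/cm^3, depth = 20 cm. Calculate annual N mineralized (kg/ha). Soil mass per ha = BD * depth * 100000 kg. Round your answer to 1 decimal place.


Step 1: Soil mass per ha = BD * depth * 100000 = 1.4 * 20 * 100000 = 2800000 kg
Step 2: Total N pool = soil mass * N%/100 = 2800000 * 0.16/100 = 4480.0 kg/ha
Step 3: N mineralized = N pool * rate%/100 = 4480.0 * 4.8/100 = 215.0 kg/ha/yr

215.0


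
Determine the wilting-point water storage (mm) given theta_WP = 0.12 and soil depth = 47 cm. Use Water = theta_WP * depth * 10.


Step 1: Water (mm) = theta_WP * depth * 10
Step 2: Water = 0.12 * 47 * 10
Step 3: Water = 56.4 mm

56.4


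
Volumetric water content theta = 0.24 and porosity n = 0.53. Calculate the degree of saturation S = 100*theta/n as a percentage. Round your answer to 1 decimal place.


Step 1: S = 100 * theta_v / n
Step 2: S = 100 * 0.24 / 0.53
Step 3: S = 45.3%

45.3


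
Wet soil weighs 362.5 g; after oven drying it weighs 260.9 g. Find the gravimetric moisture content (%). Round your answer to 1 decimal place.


Step 1: Water mass = wet - dry = 362.5 - 260.9 = 101.6 g
Step 2: w = 100 * water mass / dry mass
Step 3: w = 100 * 101.6 / 260.9 = 38.9%

38.9


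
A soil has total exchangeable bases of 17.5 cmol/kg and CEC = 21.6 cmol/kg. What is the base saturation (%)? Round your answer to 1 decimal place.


Step 1: BS = 100 * (sum of bases) / CEC
Step 2: BS = 100 * 17.5 / 21.6
Step 3: BS = 81.0%

81.0


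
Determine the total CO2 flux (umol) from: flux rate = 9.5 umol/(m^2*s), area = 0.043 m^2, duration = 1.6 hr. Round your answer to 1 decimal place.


Step 1: Convert time to seconds: 1.6 hr * 3600 = 5760.0 s
Step 2: Total = flux * area * time_s
Step 3: Total = 9.5 * 0.043 * 5760.0
Step 4: Total = 2353.0 umol

2353.0


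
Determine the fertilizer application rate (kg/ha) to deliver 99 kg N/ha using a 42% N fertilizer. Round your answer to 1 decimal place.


Step 1: Fertilizer rate = target N / (N content / 100)
Step 2: Rate = 99 / (42 / 100)
Step 3: Rate = 99 / 0.42
Step 4: Rate = 235.7 kg/ha

235.7


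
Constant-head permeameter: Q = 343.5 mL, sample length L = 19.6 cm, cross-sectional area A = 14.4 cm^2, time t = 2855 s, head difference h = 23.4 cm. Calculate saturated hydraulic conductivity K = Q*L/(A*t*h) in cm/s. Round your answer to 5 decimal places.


Step 1: K = Q * L / (A * t * h)
Step 2: Numerator = 343.5 * 19.6 = 6732.6
Step 3: Denominator = 14.4 * 2855 * 23.4 = 962020.8
Step 4: K = 6732.6 / 962020.8 = 0.007 cm/s

0.007


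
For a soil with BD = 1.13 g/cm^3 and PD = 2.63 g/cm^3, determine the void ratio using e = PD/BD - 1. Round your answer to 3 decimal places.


Step 1: e = PD / BD - 1
Step 2: e = 2.63 / 1.13 - 1
Step 3: e = 2.32743 - 1
Step 4: e = 1.327

1.327


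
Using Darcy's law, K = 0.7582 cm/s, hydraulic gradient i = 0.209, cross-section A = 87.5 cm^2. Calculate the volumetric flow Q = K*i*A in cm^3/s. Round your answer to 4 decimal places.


Step 1: Apply Darcy's law: Q = K * i * A
Step 2: Q = 0.7582 * 0.209 * 87.5
Step 3: Q = 13.8656 cm^3/s

13.8656


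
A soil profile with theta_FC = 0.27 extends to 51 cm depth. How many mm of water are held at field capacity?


Step 1: Water (mm) = theta_FC * depth (cm) * 10
Step 2: Water = 0.27 * 51 * 10
Step 3: Water = 137.7 mm

137.7


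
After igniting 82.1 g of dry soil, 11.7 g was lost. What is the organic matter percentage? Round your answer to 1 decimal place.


Step 1: OM% = 100 * LOI / sample mass
Step 2: OM = 100 * 11.7 / 82.1
Step 3: OM = 14.3%

14.3


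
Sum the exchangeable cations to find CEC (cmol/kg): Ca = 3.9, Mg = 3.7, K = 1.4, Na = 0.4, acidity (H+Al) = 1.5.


Step 1: CEC = Ca + Mg + K + Na + (H+Al)
Step 2: CEC = 3.9 + 3.7 + 1.4 + 0.4 + 1.5
Step 3: CEC = 10.9 cmol/kg

10.9


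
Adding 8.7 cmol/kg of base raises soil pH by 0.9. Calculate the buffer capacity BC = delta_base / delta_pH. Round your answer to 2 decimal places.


Step 1: BC = change in base / change in pH
Step 2: BC = 8.7 / 0.9
Step 3: BC = 9.67 cmol/(kg*pH unit)

9.67


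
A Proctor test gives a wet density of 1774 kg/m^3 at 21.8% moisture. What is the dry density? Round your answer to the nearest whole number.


Step 1: Dry density = wet density / (1 + w/100)
Step 2: Dry density = 1774 / (1 + 21.8/100)
Step 3: Dry density = 1774 / 1.218
Step 4: Dry density = 1456 kg/m^3

1456


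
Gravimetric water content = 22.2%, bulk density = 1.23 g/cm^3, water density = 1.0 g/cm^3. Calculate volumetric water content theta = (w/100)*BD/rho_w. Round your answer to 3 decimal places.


Step 1: theta = (w / 100) * BD / rho_w
Step 2: theta = (22.2 / 100) * 1.23 / 1.0
Step 3: theta = 0.222 * 1.23
Step 4: theta = 0.273

0.273


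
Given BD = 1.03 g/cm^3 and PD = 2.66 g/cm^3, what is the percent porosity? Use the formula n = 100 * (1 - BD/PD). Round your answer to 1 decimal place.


Step 1: Formula: n = 100 * (1 - BD / PD)
Step 2: n = 100 * (1 - 1.03 / 2.66)
Step 3: n = 100 * (1 - 0.38722)
Step 4: n = 61.3%

61.3


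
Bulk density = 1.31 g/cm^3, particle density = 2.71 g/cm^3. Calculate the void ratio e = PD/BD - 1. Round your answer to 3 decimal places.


Step 1: e = PD / BD - 1
Step 2: e = 2.71 / 1.31 - 1
Step 3: e = 2.0687 - 1
Step 4: e = 1.069

1.069


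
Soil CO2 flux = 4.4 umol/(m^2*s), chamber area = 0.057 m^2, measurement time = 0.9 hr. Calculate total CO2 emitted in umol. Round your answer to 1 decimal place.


Step 1: Convert time to seconds: 0.9 hr * 3600 = 3240.0 s
Step 2: Total = flux * area * time_s
Step 3: Total = 4.4 * 0.057 * 3240.0
Step 4: Total = 812.6 umol

812.6


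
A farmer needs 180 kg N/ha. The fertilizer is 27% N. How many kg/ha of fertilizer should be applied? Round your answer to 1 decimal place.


Step 1: Fertilizer rate = target N / (N content / 100)
Step 2: Rate = 180 / (27 / 100)
Step 3: Rate = 180 / 0.27
Step 4: Rate = 666.7 kg/ha

666.7


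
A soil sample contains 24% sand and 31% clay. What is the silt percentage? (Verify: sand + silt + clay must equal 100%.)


Step 1: sand + silt + clay = 100%
Step 2: silt = 100 - sand - clay
Step 3: silt = 100 - 24 - 31
Step 4: silt = 45%

45


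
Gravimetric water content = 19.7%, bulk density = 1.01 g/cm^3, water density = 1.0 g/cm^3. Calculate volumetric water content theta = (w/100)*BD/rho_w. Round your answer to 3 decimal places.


Step 1: theta = (w / 100) * BD / rho_w
Step 2: theta = (19.7 / 100) * 1.01 / 1.0
Step 3: theta = 0.197 * 1.01
Step 4: theta = 0.199

0.199


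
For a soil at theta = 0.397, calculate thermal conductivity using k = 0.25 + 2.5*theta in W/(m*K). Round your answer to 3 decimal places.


Step 1: k = 0.25 + 2.5 * theta
Step 2: k = 0.25 + 2.5 * 0.397
Step 3: k = 0.25 + 0.993
Step 4: k = 1.243 W/(m*K)

1.243


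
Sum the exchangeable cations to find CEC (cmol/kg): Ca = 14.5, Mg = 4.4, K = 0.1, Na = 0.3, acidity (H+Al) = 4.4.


Step 1: CEC = Ca + Mg + K + Na + (H+Al)
Step 2: CEC = 14.5 + 4.4 + 0.1 + 0.3 + 4.4
Step 3: CEC = 23.7 cmol/kg

23.7


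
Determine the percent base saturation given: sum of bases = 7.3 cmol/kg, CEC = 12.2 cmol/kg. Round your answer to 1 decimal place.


Step 1: BS = 100 * (sum of bases) / CEC
Step 2: BS = 100 * 7.3 / 12.2
Step 3: BS = 59.8%

59.8


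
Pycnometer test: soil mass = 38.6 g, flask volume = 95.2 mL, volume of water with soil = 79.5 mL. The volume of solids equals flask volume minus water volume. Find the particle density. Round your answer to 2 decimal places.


Step 1: Volume of solids = flask volume - water volume with soil
Step 2: V_solids = 95.2 - 79.5 = 15.7 mL
Step 3: Particle density = mass / V_solids = 38.6 / 15.7 = 2.46 g/cm^3

2.46


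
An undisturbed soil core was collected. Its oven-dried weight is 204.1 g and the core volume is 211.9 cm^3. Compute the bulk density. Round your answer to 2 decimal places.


Step 1: Identify the formula: BD = dry mass / volume
Step 2: Substitute values: BD = 204.1 / 211.9
Step 3: BD = 0.96 g/cm^3

0.96


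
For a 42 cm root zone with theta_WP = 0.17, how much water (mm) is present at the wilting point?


Step 1: Water (mm) = theta_WP * depth * 10
Step 2: Water = 0.17 * 42 * 10
Step 3: Water = 71.4 mm

71.4


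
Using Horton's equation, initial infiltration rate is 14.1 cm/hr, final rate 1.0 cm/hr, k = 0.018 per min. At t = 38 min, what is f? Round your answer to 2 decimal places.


Step 1: f = fc + (f0 - fc) * exp(-k * t)
Step 2: exp(-0.018 * 38) = 0.504595
Step 3: f = 1.0 + (14.1 - 1.0) * 0.504595
Step 4: f = 1.0 + 13.1 * 0.504595
Step 5: f = 7.61 cm/hr

7.61


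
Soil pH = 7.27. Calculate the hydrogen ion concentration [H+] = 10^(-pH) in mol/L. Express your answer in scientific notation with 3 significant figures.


Step 1: [H+] = 10^(-pH)
Step 2: [H+] = 10^(-7.27)
Step 3: [H+] = 5.37e-08 mol/L

5.37e-08


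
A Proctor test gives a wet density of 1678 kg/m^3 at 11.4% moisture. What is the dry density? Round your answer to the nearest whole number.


Step 1: Dry density = wet density / (1 + w/100)
Step 2: Dry density = 1678 / (1 + 11.4/100)
Step 3: Dry density = 1678 / 1.114
Step 4: Dry density = 1506 kg/m^3

1506


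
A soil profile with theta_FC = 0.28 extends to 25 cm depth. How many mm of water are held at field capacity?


Step 1: Water (mm) = theta_FC * depth (cm) * 10
Step 2: Water = 0.28 * 25 * 10
Step 3: Water = 70.0 mm

70.0


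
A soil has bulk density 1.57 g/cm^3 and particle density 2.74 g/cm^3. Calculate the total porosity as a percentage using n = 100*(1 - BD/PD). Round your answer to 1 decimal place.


Step 1: Formula: n = 100 * (1 - BD / PD)
Step 2: n = 100 * (1 - 1.57 / 2.74)
Step 3: n = 100 * (1 - 0.57299)
Step 4: n = 42.7%

42.7


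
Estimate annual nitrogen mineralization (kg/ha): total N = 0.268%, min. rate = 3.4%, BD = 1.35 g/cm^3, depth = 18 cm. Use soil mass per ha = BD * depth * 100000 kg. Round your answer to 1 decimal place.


Step 1: Soil mass per ha = BD * depth * 100000 = 1.35 * 18 * 100000 = 2430000 kg
Step 2: Total N pool = soil mass * N%/100 = 2430000 * 0.268/100 = 6512.4 kg/ha
Step 3: N mineralized = N pool * rate%/100 = 6512.4 * 3.4/100 = 221.4 kg/ha/yr

221.4


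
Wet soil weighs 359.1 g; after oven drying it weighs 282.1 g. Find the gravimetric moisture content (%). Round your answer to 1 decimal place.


Step 1: Water mass = wet - dry = 359.1 - 282.1 = 77.0 g
Step 2: w = 100 * water mass / dry mass
Step 3: w = 100 * 77.0 / 282.1 = 27.3%

27.3


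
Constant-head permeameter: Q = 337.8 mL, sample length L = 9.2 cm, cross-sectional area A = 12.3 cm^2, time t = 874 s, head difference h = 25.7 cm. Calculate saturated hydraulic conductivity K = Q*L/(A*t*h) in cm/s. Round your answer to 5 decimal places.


Step 1: K = Q * L / (A * t * h)
Step 2: Numerator = 337.8 * 9.2 = 3107.76
Step 3: Denominator = 12.3 * 874 * 25.7 = 276280.14
Step 4: K = 3107.76 / 276280.14 = 0.01125 cm/s

0.01125


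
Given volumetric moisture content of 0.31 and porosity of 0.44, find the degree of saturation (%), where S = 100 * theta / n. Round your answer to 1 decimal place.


Step 1: S = 100 * theta_v / n
Step 2: S = 100 * 0.31 / 0.44
Step 3: S = 70.5%

70.5


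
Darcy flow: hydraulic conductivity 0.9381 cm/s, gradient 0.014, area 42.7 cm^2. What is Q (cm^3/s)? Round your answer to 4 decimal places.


Step 1: Apply Darcy's law: Q = K * i * A
Step 2: Q = 0.9381 * 0.014 * 42.7
Step 3: Q = 0.5608 cm^3/s

0.5608


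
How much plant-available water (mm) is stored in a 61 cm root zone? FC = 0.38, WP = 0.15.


Step 1: Available water = (FC - WP) * depth * 10
Step 2: AW = (0.38 - 0.15) * 61 * 10
Step 3: AW = 0.23 * 61 * 10
Step 4: AW = 140.3 mm

140.3


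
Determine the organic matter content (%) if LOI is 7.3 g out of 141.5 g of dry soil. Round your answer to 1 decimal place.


Step 1: OM% = 100 * LOI / sample mass
Step 2: OM = 100 * 7.3 / 141.5
Step 3: OM = 5.2%

5.2


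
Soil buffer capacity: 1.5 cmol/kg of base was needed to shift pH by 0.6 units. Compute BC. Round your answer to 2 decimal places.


Step 1: BC = change in base / change in pH
Step 2: BC = 1.5 / 0.6
Step 3: BC = 2.5 cmol/(kg*pH unit)

2.5


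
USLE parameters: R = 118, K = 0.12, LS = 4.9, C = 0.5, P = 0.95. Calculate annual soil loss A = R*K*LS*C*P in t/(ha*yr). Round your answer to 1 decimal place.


Step 1: A = R * K * LS * C * P
Step 2: R * K = 118 * 0.12 = 14.16
Step 3: (R*K) * LS = 14.16 * 4.9 = 69.384
Step 4: * C * P = 69.384 * 0.5 * 0.95 = 33.0
Step 5: A = 33.0 t/(ha*yr)

33.0


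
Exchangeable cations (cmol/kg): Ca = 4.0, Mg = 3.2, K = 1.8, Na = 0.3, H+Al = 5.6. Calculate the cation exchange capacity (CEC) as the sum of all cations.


Step 1: CEC = Ca + Mg + K + Na + (H+Al)
Step 2: CEC = 4.0 + 3.2 + 1.8 + 0.3 + 5.6
Step 3: CEC = 14.9 cmol/kg

14.9


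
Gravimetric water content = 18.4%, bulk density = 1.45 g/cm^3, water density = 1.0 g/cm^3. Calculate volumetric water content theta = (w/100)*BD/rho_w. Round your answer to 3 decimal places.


Step 1: theta = (w / 100) * BD / rho_w
Step 2: theta = (18.4 / 100) * 1.45 / 1.0
Step 3: theta = 0.184 * 1.45
Step 4: theta = 0.267

0.267


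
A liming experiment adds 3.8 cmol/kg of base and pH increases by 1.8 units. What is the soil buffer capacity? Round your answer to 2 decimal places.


Step 1: BC = change in base / change in pH
Step 2: BC = 3.8 / 1.8
Step 3: BC = 2.11 cmol/(kg*pH unit)

2.11


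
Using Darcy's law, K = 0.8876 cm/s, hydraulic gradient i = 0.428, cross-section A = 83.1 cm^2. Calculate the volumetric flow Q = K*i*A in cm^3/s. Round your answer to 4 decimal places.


Step 1: Apply Darcy's law: Q = K * i * A
Step 2: Q = 0.8876 * 0.428 * 83.1
Step 3: Q = 31.5691 cm^3/s

31.5691


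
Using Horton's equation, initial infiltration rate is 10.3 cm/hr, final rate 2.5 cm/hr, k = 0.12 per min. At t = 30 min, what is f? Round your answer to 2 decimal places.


Step 1: f = fc + (f0 - fc) * exp(-k * t)
Step 2: exp(-0.12 * 30) = 0.027324
Step 3: f = 2.5 + (10.3 - 2.5) * 0.027324
Step 4: f = 2.5 + 7.8 * 0.027324
Step 5: f = 2.71 cm/hr

2.71


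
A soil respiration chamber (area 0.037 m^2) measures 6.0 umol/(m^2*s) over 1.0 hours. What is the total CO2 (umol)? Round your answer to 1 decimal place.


Step 1: Convert time to seconds: 1.0 hr * 3600 = 3600.0 s
Step 2: Total = flux * area * time_s
Step 3: Total = 6.0 * 0.037 * 3600.0
Step 4: Total = 799.2 umol

799.2


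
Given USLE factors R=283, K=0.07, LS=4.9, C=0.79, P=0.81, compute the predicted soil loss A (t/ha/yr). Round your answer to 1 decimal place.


Step 1: A = R * K * LS * C * P
Step 2: R * K = 283 * 0.07 = 19.81
Step 3: (R*K) * LS = 19.81 * 4.9 = 97.069
Step 4: * C * P = 97.069 * 0.79 * 0.81 = 62.1
Step 5: A = 62.1 t/(ha*yr)

62.1


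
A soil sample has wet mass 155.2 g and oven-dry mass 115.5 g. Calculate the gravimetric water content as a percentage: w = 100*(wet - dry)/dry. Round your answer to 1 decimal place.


Step 1: Water mass = wet - dry = 155.2 - 115.5 = 39.7 g
Step 2: w = 100 * water mass / dry mass
Step 3: w = 100 * 39.7 / 115.5 = 34.4%

34.4


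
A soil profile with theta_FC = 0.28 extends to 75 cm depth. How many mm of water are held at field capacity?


Step 1: Water (mm) = theta_FC * depth (cm) * 10
Step 2: Water = 0.28 * 75 * 10
Step 3: Water = 210.0 mm

210.0


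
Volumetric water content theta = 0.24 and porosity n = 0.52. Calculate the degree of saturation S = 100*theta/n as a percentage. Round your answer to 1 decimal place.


Step 1: S = 100 * theta_v / n
Step 2: S = 100 * 0.24 / 0.52
Step 3: S = 46.2%

46.2


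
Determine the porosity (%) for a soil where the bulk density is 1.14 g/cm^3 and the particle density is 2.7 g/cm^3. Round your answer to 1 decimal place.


Step 1: Formula: n = 100 * (1 - BD / PD)
Step 2: n = 100 * (1 - 1.14 / 2.7)
Step 3: n = 100 * (1 - 0.42222)
Step 4: n = 57.8%

57.8


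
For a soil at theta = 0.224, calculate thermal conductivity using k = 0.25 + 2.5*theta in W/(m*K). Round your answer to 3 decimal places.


Step 1: k = 0.25 + 2.5 * theta
Step 2: k = 0.25 + 2.5 * 0.224
Step 3: k = 0.25 + 0.56
Step 4: k = 0.81 W/(m*K)

0.81


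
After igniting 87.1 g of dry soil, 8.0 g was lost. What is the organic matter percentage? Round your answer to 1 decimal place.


Step 1: OM% = 100 * LOI / sample mass
Step 2: OM = 100 * 8.0 / 87.1
Step 3: OM = 9.2%

9.2


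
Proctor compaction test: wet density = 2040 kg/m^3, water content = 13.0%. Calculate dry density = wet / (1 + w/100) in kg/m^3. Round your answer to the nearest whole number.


Step 1: Dry density = wet density / (1 + w/100)
Step 2: Dry density = 2040 / (1 + 13.0/100)
Step 3: Dry density = 2040 / 1.13
Step 4: Dry density = 1805 kg/m^3

1805


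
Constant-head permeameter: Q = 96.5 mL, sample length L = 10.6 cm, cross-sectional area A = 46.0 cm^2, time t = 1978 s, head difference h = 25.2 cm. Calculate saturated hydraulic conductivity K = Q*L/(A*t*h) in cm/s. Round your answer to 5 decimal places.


Step 1: K = Q * L / (A * t * h)
Step 2: Numerator = 96.5 * 10.6 = 1022.9
Step 3: Denominator = 46.0 * 1978 * 25.2 = 2292897.6
Step 4: K = 1022.9 / 2292897.6 = 0.00045 cm/s

0.00045


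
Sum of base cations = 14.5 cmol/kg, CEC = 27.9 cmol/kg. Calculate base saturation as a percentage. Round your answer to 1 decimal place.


Step 1: BS = 100 * (sum of bases) / CEC
Step 2: BS = 100 * 14.5 / 27.9
Step 3: BS = 52.0%

52.0


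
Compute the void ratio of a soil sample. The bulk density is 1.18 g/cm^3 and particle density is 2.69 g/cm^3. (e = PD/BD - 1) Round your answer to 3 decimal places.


Step 1: e = PD / BD - 1
Step 2: e = 2.69 / 1.18 - 1
Step 3: e = 2.27966 - 1
Step 4: e = 1.28

1.28


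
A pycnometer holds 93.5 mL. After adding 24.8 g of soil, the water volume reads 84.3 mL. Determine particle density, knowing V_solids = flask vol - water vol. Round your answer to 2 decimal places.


Step 1: Volume of solids = flask volume - water volume with soil
Step 2: V_solids = 93.5 - 84.3 = 9.2 mL
Step 3: Particle density = mass / V_solids = 24.8 / 9.2 = 2.7 g/cm^3

2.7


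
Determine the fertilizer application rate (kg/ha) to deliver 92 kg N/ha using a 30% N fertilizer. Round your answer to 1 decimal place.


Step 1: Fertilizer rate = target N / (N content / 100)
Step 2: Rate = 92 / (30 / 100)
Step 3: Rate = 92 / 0.3
Step 4: Rate = 306.7 kg/ha

306.7


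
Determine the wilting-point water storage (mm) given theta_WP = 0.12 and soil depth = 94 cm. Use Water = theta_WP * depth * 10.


Step 1: Water (mm) = theta_WP * depth * 10
Step 2: Water = 0.12 * 94 * 10
Step 3: Water = 112.8 mm

112.8


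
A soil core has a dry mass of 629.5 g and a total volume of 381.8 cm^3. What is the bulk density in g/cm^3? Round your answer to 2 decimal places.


Step 1: Identify the formula: BD = dry mass / volume
Step 2: Substitute values: BD = 629.5 / 381.8
Step 3: BD = 1.65 g/cm^3

1.65


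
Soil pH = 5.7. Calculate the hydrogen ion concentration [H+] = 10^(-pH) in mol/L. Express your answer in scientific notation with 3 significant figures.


Step 1: [H+] = 10^(-pH)
Step 2: [H+] = 10^(-5.7)
Step 3: [H+] = 2.00e-06 mol/L

2.00e-06


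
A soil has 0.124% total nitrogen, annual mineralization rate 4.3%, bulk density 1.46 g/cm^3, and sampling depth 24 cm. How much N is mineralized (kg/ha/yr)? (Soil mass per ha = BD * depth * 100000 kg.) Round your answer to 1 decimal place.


Step 1: Soil mass per ha = BD * depth * 100000 = 1.46 * 24 * 100000 = 3504000 kg
Step 2: Total N pool = soil mass * N%/100 = 3504000 * 0.124/100 = 4344.96 kg/ha
Step 3: N mineralized = N pool * rate%/100 = 4344.96 * 4.3/100 = 186.8 kg/ha/yr

186.8


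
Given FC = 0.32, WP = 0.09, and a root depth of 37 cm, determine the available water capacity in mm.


Step 1: Available water = (FC - WP) * depth * 10
Step 2: AW = (0.32 - 0.09) * 37 * 10
Step 3: AW = 0.23 * 37 * 10
Step 4: AW = 85.1 mm

85.1


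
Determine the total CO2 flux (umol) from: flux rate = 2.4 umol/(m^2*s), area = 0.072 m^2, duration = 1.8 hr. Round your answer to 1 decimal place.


Step 1: Convert time to seconds: 1.8 hr * 3600 = 6480.0 s
Step 2: Total = flux * area * time_s
Step 3: Total = 2.4 * 0.072 * 6480.0
Step 4: Total = 1119.7 umol

1119.7


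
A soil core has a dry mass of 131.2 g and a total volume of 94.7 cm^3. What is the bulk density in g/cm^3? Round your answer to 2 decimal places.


Step 1: Identify the formula: BD = dry mass / volume
Step 2: Substitute values: BD = 131.2 / 94.7
Step 3: BD = 1.39 g/cm^3

1.39


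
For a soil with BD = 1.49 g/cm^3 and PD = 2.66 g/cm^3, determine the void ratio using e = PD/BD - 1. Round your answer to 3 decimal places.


Step 1: e = PD / BD - 1
Step 2: e = 2.66 / 1.49 - 1
Step 3: e = 1.78523 - 1
Step 4: e = 0.785

0.785


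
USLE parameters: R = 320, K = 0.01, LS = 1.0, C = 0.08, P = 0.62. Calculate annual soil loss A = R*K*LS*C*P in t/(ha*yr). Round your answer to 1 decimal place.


Step 1: A = R * K * LS * C * P
Step 2: R * K = 320 * 0.01 = 3.2
Step 3: (R*K) * LS = 3.2 * 1.0 = 3.2
Step 4: * C * P = 3.2 * 0.08 * 0.62 = 0.2
Step 5: A = 0.2 t/(ha*yr)

0.2


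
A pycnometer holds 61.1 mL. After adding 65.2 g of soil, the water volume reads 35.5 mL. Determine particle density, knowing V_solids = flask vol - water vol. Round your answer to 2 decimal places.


Step 1: Volume of solids = flask volume - water volume with soil
Step 2: V_solids = 61.1 - 35.5 = 25.6 mL
Step 3: Particle density = mass / V_solids = 65.2 / 25.6 = 2.55 g/cm^3

2.55


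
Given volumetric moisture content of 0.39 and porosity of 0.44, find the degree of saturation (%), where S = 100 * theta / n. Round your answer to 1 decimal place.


Step 1: S = 100 * theta_v / n
Step 2: S = 100 * 0.39 / 0.44
Step 3: S = 88.6%

88.6


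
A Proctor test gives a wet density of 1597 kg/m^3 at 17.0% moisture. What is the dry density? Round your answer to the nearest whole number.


Step 1: Dry density = wet density / (1 + w/100)
Step 2: Dry density = 1597 / (1 + 17.0/100)
Step 3: Dry density = 1597 / 1.17
Step 4: Dry density = 1365 kg/m^3

1365


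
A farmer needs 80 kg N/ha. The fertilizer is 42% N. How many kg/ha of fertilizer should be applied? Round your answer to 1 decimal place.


Step 1: Fertilizer rate = target N / (N content / 100)
Step 2: Rate = 80 / (42 / 100)
Step 3: Rate = 80 / 0.42
Step 4: Rate = 190.5 kg/ha

190.5


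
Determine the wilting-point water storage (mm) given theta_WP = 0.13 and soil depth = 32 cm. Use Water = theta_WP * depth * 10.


Step 1: Water (mm) = theta_WP * depth * 10
Step 2: Water = 0.13 * 32 * 10
Step 3: Water = 41.6 mm

41.6


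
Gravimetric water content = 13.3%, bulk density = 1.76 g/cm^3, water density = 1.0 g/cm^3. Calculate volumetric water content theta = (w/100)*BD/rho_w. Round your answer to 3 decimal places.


Step 1: theta = (w / 100) * BD / rho_w
Step 2: theta = (13.3 / 100) * 1.76 / 1.0
Step 3: theta = 0.133 * 1.76
Step 4: theta = 0.234

0.234


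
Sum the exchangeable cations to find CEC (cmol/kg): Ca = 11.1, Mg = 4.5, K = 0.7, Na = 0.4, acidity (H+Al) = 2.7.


Step 1: CEC = Ca + Mg + K + Na + (H+Al)
Step 2: CEC = 11.1 + 4.5 + 0.7 + 0.4 + 2.7
Step 3: CEC = 19.4 cmol/kg

19.4


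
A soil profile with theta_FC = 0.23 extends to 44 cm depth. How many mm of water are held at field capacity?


Step 1: Water (mm) = theta_FC * depth (cm) * 10
Step 2: Water = 0.23 * 44 * 10
Step 3: Water = 101.2 mm

101.2


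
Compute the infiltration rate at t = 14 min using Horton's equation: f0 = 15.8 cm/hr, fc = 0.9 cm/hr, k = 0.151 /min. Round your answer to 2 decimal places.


Step 1: f = fc + (f0 - fc) * exp(-k * t)
Step 2: exp(-0.151 * 14) = 0.120754
Step 3: f = 0.9 + (15.8 - 0.9) * 0.120754
Step 4: f = 0.9 + 14.9 * 0.120754
Step 5: f = 2.7 cm/hr

2.7


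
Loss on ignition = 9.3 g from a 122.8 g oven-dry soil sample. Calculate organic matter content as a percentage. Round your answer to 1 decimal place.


Step 1: OM% = 100 * LOI / sample mass
Step 2: OM = 100 * 9.3 / 122.8
Step 3: OM = 7.6%

7.6


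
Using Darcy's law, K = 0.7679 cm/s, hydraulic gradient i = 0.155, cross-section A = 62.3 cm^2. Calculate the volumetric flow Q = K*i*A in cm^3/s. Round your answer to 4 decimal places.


Step 1: Apply Darcy's law: Q = K * i * A
Step 2: Q = 0.7679 * 0.155 * 62.3
Step 3: Q = 7.4152 cm^3/s

7.4152


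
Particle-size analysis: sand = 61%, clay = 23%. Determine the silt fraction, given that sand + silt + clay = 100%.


Step 1: sand + silt + clay = 100%
Step 2: silt = 100 - sand - clay
Step 3: silt = 100 - 61 - 23
Step 4: silt = 16%

16


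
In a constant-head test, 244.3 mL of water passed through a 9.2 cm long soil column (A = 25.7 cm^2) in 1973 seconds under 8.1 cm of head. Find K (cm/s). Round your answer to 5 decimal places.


Step 1: K = Q * L / (A * t * h)
Step 2: Numerator = 244.3 * 9.2 = 2247.56
Step 3: Denominator = 25.7 * 1973 * 8.1 = 410719.41
Step 4: K = 2247.56 / 410719.41 = 0.00547 cm/s

0.00547


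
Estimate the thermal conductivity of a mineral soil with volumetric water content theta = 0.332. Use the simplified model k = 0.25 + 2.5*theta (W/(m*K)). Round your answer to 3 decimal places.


Step 1: k = 0.25 + 2.5 * theta
Step 2: k = 0.25 + 2.5 * 0.332
Step 3: k = 0.25 + 0.83
Step 4: k = 1.08 W/(m*K)

1.08


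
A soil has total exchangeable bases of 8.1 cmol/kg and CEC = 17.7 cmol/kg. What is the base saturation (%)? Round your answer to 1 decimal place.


Step 1: BS = 100 * (sum of bases) / CEC
Step 2: BS = 100 * 8.1 / 17.7
Step 3: BS = 45.8%

45.8


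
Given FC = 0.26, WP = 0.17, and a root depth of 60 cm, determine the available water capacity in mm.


Step 1: Available water = (FC - WP) * depth * 10
Step 2: AW = (0.26 - 0.17) * 60 * 10
Step 3: AW = 0.09 * 60 * 10
Step 4: AW = 54.0 mm

54.0


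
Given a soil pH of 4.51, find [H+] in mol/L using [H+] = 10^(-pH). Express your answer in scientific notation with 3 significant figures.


Step 1: [H+] = 10^(-pH)
Step 2: [H+] = 10^(-4.51)
Step 3: [H+] = 3.09e-05 mol/L

3.09e-05


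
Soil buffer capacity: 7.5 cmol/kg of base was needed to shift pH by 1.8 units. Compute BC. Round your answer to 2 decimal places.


Step 1: BC = change in base / change in pH
Step 2: BC = 7.5 / 1.8
Step 3: BC = 4.17 cmol/(kg*pH unit)

4.17


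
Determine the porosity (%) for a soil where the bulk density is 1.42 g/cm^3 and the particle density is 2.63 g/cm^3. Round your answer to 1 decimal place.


Step 1: Formula: n = 100 * (1 - BD / PD)
Step 2: n = 100 * (1 - 1.42 / 2.63)
Step 3: n = 100 * (1 - 0.53992)
Step 4: n = 46.0%

46.0


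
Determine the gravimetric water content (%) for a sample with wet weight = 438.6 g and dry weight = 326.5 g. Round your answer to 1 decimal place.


Step 1: Water mass = wet - dry = 438.6 - 326.5 = 112.1 g
Step 2: w = 100 * water mass / dry mass
Step 3: w = 100 * 112.1 / 326.5 = 34.3%

34.3


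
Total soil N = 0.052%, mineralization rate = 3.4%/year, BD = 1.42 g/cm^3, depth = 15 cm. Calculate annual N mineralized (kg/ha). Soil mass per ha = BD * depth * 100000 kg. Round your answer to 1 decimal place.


Step 1: Soil mass per ha = BD * depth * 100000 = 1.42 * 15 * 100000 = 2130000 kg
Step 2: Total N pool = soil mass * N%/100 = 2130000 * 0.052/100 = 1107.6 kg/ha
Step 3: N mineralized = N pool * rate%/100 = 1107.6 * 3.4/100 = 37.7 kg/ha/yr

37.7


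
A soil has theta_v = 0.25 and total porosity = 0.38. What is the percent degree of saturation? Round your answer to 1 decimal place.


Step 1: S = 100 * theta_v / n
Step 2: S = 100 * 0.25 / 0.38
Step 3: S = 65.8%

65.8


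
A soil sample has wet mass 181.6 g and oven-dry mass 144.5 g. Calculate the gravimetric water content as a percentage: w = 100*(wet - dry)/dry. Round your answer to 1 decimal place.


Step 1: Water mass = wet - dry = 181.6 - 144.5 = 37.1 g
Step 2: w = 100 * water mass / dry mass
Step 3: w = 100 * 37.1 / 144.5 = 25.7%

25.7


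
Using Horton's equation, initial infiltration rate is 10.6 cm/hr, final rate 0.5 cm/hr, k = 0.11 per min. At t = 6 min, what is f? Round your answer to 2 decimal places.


Step 1: f = fc + (f0 - fc) * exp(-k * t)
Step 2: exp(-0.11 * 6) = 0.516851
Step 3: f = 0.5 + (10.6 - 0.5) * 0.516851
Step 4: f = 0.5 + 10.1 * 0.516851
Step 5: f = 5.72 cm/hr

5.72


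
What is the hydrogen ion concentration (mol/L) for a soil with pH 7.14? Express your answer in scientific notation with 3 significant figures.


Step 1: [H+] = 10^(-pH)
Step 2: [H+] = 10^(-7.14)
Step 3: [H+] = 7.24e-08 mol/L

7.24e-08


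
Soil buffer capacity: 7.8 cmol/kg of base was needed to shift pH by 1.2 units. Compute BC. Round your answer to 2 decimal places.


Step 1: BC = change in base / change in pH
Step 2: BC = 7.8 / 1.2
Step 3: BC = 6.5 cmol/(kg*pH unit)

6.5


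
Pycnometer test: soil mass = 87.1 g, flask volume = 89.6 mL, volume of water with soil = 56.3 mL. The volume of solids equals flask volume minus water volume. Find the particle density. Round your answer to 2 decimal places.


Step 1: Volume of solids = flask volume - water volume with soil
Step 2: V_solids = 89.6 - 56.3 = 33.3 mL
Step 3: Particle density = mass / V_solids = 87.1 / 33.3 = 2.62 g/cm^3

2.62


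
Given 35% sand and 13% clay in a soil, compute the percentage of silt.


Step 1: sand + silt + clay = 100%
Step 2: silt = 100 - sand - clay
Step 3: silt = 100 - 35 - 13
Step 4: silt = 52%

52


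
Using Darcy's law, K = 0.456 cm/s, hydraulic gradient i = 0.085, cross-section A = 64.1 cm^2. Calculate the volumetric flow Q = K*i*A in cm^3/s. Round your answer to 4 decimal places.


Step 1: Apply Darcy's law: Q = K * i * A
Step 2: Q = 0.456 * 0.085 * 64.1
Step 3: Q = 2.4845 cm^3/s

2.4845


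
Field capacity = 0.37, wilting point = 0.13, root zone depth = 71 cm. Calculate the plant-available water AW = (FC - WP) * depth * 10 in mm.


Step 1: Available water = (FC - WP) * depth * 10
Step 2: AW = (0.37 - 0.13) * 71 * 10
Step 3: AW = 0.24 * 71 * 10
Step 4: AW = 170.4 mm

170.4


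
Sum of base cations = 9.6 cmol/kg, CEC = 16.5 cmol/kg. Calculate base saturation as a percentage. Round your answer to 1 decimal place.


Step 1: BS = 100 * (sum of bases) / CEC
Step 2: BS = 100 * 9.6 / 16.5
Step 3: BS = 58.2%

58.2


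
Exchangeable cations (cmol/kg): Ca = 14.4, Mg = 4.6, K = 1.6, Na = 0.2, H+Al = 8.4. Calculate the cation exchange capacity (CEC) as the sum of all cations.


Step 1: CEC = Ca + Mg + K + Na + (H+Al)
Step 2: CEC = 14.4 + 4.6 + 1.6 + 0.2 + 8.4
Step 3: CEC = 29.2 cmol/kg

29.2


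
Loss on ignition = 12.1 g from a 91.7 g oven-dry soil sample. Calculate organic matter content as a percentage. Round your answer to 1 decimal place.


Step 1: OM% = 100 * LOI / sample mass
Step 2: OM = 100 * 12.1 / 91.7
Step 3: OM = 13.2%

13.2


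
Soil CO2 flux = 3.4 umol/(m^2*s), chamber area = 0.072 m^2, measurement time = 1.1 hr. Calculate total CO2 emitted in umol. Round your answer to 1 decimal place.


Step 1: Convert time to seconds: 1.1 hr * 3600 = 3960.0 s
Step 2: Total = flux * area * time_s
Step 3: Total = 3.4 * 0.072 * 3960.0
Step 4: Total = 969.4 umol

969.4


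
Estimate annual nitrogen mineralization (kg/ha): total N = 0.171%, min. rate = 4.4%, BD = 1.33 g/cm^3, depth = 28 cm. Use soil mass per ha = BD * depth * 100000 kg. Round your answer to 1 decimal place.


Step 1: Soil mass per ha = BD * depth * 100000 = 1.33 * 28 * 100000 = 3724000 kg
Step 2: Total N pool = soil mass * N%/100 = 3724000 * 0.171/100 = 6368.04 kg/ha
Step 3: N mineralized = N pool * rate%/100 = 6368.04 * 4.4/100 = 280.2 kg/ha/yr

280.2


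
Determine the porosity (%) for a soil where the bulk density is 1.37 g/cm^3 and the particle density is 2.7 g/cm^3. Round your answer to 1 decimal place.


Step 1: Formula: n = 100 * (1 - BD / PD)
Step 2: n = 100 * (1 - 1.37 / 2.7)
Step 3: n = 100 * (1 - 0.50741)
Step 4: n = 49.3%

49.3


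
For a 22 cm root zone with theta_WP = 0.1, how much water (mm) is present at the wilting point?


Step 1: Water (mm) = theta_WP * depth * 10
Step 2: Water = 0.1 * 22 * 10
Step 3: Water = 22.0 mm

22.0


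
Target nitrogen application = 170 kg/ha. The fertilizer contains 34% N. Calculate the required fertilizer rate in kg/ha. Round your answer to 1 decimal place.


Step 1: Fertilizer rate = target N / (N content / 100)
Step 2: Rate = 170 / (34 / 100)
Step 3: Rate = 170 / 0.34
Step 4: Rate = 500.0 kg/ha

500.0


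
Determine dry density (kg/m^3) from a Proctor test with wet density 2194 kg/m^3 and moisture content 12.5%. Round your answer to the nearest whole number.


Step 1: Dry density = wet density / (1 + w/100)
Step 2: Dry density = 2194 / (1 + 12.5/100)
Step 3: Dry density = 2194 / 1.125
Step 4: Dry density = 1950 kg/m^3

1950


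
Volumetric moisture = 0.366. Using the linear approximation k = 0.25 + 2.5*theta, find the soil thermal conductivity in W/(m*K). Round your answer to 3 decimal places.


Step 1: k = 0.25 + 2.5 * theta
Step 2: k = 0.25 + 2.5 * 0.366
Step 3: k = 0.25 + 0.915
Step 4: k = 1.165 W/(m*K)

1.165


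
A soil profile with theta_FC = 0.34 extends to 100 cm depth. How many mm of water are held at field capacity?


Step 1: Water (mm) = theta_FC * depth (cm) * 10
Step 2: Water = 0.34 * 100 * 10
Step 3: Water = 340.0 mm

340.0


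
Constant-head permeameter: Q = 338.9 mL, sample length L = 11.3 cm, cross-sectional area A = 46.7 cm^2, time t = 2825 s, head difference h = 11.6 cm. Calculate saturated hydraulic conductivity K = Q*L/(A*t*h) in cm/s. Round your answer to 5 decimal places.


Step 1: K = Q * L / (A * t * h)
Step 2: Numerator = 338.9 * 11.3 = 3829.57
Step 3: Denominator = 46.7 * 2825 * 11.6 = 1530359.0
Step 4: K = 3829.57 / 1530359.0 = 0.0025 cm/s

0.0025


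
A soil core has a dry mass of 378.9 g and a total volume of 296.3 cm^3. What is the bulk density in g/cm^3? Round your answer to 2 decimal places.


Step 1: Identify the formula: BD = dry mass / volume
Step 2: Substitute values: BD = 378.9 / 296.3
Step 3: BD = 1.28 g/cm^3

1.28


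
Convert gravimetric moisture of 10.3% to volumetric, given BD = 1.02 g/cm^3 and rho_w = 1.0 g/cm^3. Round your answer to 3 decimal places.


Step 1: theta = (w / 100) * BD / rho_w
Step 2: theta = (10.3 / 100) * 1.02 / 1.0
Step 3: theta = 0.103 * 1.02
Step 4: theta = 0.105

0.105


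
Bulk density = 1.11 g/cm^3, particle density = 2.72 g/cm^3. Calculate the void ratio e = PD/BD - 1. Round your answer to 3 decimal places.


Step 1: e = PD / BD - 1
Step 2: e = 2.72 / 1.11 - 1
Step 3: e = 2.45045 - 1
Step 4: e = 1.45

1.45


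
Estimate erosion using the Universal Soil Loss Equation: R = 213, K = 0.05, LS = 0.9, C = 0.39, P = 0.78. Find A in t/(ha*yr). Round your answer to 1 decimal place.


Step 1: A = R * K * LS * C * P
Step 2: R * K = 213 * 0.05 = 10.65
Step 3: (R*K) * LS = 10.65 * 0.9 = 9.585
Step 4: * C * P = 9.585 * 0.39 * 0.78 = 2.9
Step 5: A = 2.9 t/(ha*yr)

2.9


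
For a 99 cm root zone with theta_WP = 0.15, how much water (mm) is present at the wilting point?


Step 1: Water (mm) = theta_WP * depth * 10
Step 2: Water = 0.15 * 99 * 10
Step 3: Water = 148.5 mm

148.5


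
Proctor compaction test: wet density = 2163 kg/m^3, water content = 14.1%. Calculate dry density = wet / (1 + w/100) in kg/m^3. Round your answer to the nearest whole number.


Step 1: Dry density = wet density / (1 + w/100)
Step 2: Dry density = 2163 / (1 + 14.1/100)
Step 3: Dry density = 2163 / 1.141
Step 4: Dry density = 1896 kg/m^3

1896


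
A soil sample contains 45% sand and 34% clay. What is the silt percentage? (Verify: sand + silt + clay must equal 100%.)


Step 1: sand + silt + clay = 100%
Step 2: silt = 100 - sand - clay
Step 3: silt = 100 - 45 - 34
Step 4: silt = 21%

21


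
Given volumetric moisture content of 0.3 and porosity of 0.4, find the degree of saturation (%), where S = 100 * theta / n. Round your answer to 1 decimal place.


Step 1: S = 100 * theta_v / n
Step 2: S = 100 * 0.3 / 0.4
Step 3: S = 75.0%

75.0
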